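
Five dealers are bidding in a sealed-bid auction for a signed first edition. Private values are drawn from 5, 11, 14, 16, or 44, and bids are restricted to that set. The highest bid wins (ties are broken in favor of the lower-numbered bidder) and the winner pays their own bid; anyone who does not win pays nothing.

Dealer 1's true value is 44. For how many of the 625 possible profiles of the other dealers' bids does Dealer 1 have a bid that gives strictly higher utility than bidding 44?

Others bid (5, 5, 5, 5): truth gives 0; bid 5 gives 39 > 0. Violating.
Others bid (5, 5, 5, 11): truth gives 0; bid 11 gives 33 > 0. Violating.
Others bid (5, 5, 5, 14): truth gives 0; bid 14 gives 30 > 0. Violating.
Others bid (5, 5, 5, 16): truth gives 0; bid 16 gives 28 > 0. Violating.
Others bid (5, 5, 5, 44): truth gives 0; no alternative beats it.
Others bid (5, 5, 11, 44): truth gives 0; no alternative beats it.
(Checking all 625 profiles: 256 have a profitable deviation, 369 do not.)

256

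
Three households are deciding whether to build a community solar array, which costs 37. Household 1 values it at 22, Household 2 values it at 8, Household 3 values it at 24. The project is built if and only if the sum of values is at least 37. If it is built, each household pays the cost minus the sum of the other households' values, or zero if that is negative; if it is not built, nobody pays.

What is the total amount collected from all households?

12

Total value 54 ≥ cost 37, so it is built.
Household 1: others sum to 32; max(0, 37 - 32) = 5.
Household 2: others sum to 46; max(0, 37 - 46) = 0.
Household 3: others sum to 30; max(0, 37 - 30) = 7.
Total collected = 5 + 0 + 7 = 12.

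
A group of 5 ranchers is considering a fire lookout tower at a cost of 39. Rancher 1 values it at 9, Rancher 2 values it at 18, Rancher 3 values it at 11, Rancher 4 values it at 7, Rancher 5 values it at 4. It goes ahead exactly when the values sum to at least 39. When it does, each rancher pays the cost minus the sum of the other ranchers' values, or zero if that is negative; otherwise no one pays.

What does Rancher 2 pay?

Total value 49 ≥ cost 39, so the project is built.
The other ranchers' values sum to 31.
Cost minus that sum is 39 - 31 = 8.

8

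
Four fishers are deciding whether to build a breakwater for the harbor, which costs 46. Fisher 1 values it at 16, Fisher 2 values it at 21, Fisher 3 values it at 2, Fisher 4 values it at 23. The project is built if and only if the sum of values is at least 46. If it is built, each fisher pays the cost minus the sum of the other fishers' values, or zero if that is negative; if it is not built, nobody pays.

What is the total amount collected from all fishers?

Total value 62 ≥ cost 46, so it is built.
Fisher 1: others sum to 46; max(0, 46 - 46) = 0.
Fisher 2: others sum to 41; max(0, 46 - 41) = 5.
Fisher 3: others sum to 60; max(0, 46 - 60) = 0.
Fisher 4: others sum to 39; max(0, 46 - 39) = 7.
Total collected = 0 + 5 + 0 + 7 = 12.

12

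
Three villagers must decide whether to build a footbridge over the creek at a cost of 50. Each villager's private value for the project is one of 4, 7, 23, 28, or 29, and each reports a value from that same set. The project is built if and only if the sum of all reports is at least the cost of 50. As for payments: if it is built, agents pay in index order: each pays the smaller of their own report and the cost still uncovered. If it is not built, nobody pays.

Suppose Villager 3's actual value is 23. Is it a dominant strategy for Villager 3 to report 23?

Yes

Check each profile of the others' reports and compare truth against every alternative report.
Others report (23, 28): truth gives 23, best alternative gives 23.
Others report (23, 29): truth gives 23, best alternative gives 23.
Others report (28, 23): truth gives 23, best alternative gives 23.
Others report (28, 28): truth gives 23, best alternative gives 23.
Others report (28, 29): truth gives 23, best alternative gives 23.
Others report (29, 23): truth gives 23, best alternative gives 23.
(Remaining 19 profiles checked similarly; truth is weakly best in each.)
In every case the truthful report is at least as good as any alternative, so it is a dominant strategy.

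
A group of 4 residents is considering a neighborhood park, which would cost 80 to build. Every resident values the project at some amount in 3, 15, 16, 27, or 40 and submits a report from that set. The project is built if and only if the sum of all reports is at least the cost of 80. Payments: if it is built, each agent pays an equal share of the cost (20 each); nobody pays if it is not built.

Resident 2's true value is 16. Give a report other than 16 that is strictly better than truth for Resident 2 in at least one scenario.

3

Suppose Resident 1 reports 3, Resident 3 reports 27 and Resident 4 reports 40.
Report 16: project built, pays 20, utility 16 - 20 = -4.
Report 3: project not built, utility 0.
So reporting 3 beats truth here (0 > -4).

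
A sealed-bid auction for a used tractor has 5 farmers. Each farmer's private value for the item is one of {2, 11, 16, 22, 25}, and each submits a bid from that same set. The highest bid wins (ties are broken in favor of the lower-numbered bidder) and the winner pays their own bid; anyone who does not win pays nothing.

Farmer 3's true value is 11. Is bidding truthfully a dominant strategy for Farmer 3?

Check each profile of the others' bids and compare truth against every alternative bid.
Others bid (2, 2, 2, 2): truth gives 0, best alternative gives 0.
Others bid (2, 2, 2, 11): truth gives 0, best alternative gives 0.
Others bid (2, 2, 2, 16): truth gives 0, best alternative gives 0.
Others bid (2, 2, 2, 22): truth gives 0, best alternative gives 0.
Others bid (2, 2, 2, 25): truth gives 0, best alternative gives 0.
Others bid (2, 2, 11, 2): truth gives 0, best alternative gives 0.
(Remaining 619 profiles checked similarly; truth is weakly best in each.)
In every case the truthful bid is at least as good as any alternative, so it is a dominant strategy.

Yes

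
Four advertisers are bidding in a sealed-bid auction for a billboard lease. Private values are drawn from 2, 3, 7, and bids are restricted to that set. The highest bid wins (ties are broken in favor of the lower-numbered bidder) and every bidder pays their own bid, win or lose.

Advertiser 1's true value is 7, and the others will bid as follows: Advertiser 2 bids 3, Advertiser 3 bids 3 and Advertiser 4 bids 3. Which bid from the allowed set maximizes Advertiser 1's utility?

Bid 2: loses but pays 2, utility -2.
Bid 3: wins, pays 3, utility 7 - 3 = 4.
Bid 7: wins, pays 7, utility 7 - 7 = 0.
The best choice is 3 with utility 4.

3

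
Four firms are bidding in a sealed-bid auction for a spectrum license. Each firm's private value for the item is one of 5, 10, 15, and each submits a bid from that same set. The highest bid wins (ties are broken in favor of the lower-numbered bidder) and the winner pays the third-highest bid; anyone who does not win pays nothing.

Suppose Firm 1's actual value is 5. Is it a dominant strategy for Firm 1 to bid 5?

Check each profile of the others' bids and compare truth against every alternative bid.
Others bid (5, 10, 10): truth gives 0, best alternative gives -5.
Others bid (10, 5, 10): truth gives 0, best alternative gives -5.
Others bid (10, 10, 5): truth gives 0, best alternative gives -5.
Others bid (10, 10, 10): truth gives 0, best alternative gives -5.
Others bid (5, 5, 5): truth gives 0, best alternative gives 0.
Others bid (5, 5, 10): truth gives 0, best alternative gives 0.
(Remaining 21 profiles checked similarly; truth is weakly best in each.)
In every case the truthful bid is at least as good as any alternative, so it is a dominant strategy.

Yes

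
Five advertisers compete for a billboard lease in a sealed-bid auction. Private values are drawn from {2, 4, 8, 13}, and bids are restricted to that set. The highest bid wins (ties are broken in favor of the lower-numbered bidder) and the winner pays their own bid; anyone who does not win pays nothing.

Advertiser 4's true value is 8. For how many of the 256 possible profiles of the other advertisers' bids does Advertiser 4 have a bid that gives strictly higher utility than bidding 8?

2

Others bid (2, 2, 2, 2): truth gives 0; bid 4 gives 4 > 0. Violating.
Others bid (2, 2, 2, 4): truth gives 0; bid 4 gives 4 > 0. Violating.
Others bid (2, 2, 2, 8): truth gives 0; no alternative beats it.
Others bid (2, 2, 2, 13): truth gives 0; no alternative beats it.
(Checking all 256 profiles: 2 have a profitable deviation, 254 do not.)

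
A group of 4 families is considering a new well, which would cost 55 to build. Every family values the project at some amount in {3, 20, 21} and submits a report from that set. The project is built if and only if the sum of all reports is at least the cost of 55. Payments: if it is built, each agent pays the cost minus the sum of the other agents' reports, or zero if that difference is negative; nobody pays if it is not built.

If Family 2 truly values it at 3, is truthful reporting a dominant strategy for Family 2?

Check each profile of the others' reports and compare truth against every alternative report.
Others report (3, 20, 20): truth gives 0, best alternative gives -9.
Others report (20, 3, 20): truth gives 0, best alternative gives -9.
Others report (20, 20, 3): truth gives 0, best alternative gives -9.
Others report (3, 20, 21): truth gives 0, best alternative gives -8.
Others report (3, 21, 20): truth gives 0, best alternative gives -8.
Others report (20, 3, 21): truth gives 0, best alternative gives -8.
(Remaining 21 profiles checked similarly; truth is weakly best in each.)
In every case the truthful report is at least as good as any alternative, so it is a dominant strategy.

Yes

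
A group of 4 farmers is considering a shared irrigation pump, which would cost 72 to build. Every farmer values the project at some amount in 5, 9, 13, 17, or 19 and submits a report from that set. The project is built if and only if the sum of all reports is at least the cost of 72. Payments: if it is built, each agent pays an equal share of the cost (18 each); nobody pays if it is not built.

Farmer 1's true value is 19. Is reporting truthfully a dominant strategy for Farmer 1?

Yes

Check each profile of the others' reports and compare truth against every alternative report.
Others report (17, 17, 19): truth gives 1, best alternative gives 0.
Others report (17, 19, 17): truth gives 1, best alternative gives 0.
Others report (19, 17, 17): truth gives 1, best alternative gives 0.
Others report (17, 19, 19): truth gives 1, best alternative gives 1.
Others report (19, 17, 19): truth gives 1, best alternative gives 1.
Others report (19, 19, 17): truth gives 1, best alternative gives 1.
(Remaining 119 profiles checked similarly; truth is weakly best in each.)
In every case the truthful report is at least as good as any alternative, so it is a dominant strategy.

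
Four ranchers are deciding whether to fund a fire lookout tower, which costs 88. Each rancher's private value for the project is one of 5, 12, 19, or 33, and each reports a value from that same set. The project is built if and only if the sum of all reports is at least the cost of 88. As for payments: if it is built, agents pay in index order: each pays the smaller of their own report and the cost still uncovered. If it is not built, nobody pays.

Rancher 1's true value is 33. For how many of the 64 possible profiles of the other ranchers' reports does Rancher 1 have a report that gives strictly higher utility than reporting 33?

Others report (5, 33, 33): truth gives 0; report 19 gives 14 > 0. Violating.
Others report (12, 33, 33): truth gives 0; report 12 gives 21 > 0. Violating.
Others report (19, 19, 33): truth gives 0; report 19 gives 14 > 0. Violating.
Others report (19, 33, 19): truth gives 0; report 19 gives 14 > 0. Violating.
Others report (5, 5, 5): truth gives 0; no alternative beats it.
Others report (5, 5, 12): truth gives 0; no alternative beats it.
(Checking all 64 profiles: 13 have a profitable deviation, 51 do not.)

13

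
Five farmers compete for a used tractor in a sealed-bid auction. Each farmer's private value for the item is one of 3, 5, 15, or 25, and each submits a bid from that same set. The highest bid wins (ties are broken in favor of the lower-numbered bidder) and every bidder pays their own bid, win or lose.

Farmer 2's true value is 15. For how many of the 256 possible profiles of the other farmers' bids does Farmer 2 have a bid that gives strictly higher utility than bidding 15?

Others bid (3, 3, 3, 3): truth gives 0; bid 5 gives 10 > 0. Violating.
Others bid (3, 3, 3, 5): truth gives 0; bid 5 gives 10 > 0. Violating.
Others bid (3, 3, 3, 25): truth gives -15; bid 3 gives -3 > -15. Violating.
Others bid (3, 3, 5, 3): truth gives 0; bid 5 gives 10 > 0. Violating.
Others bid (3, 3, 3, 15): truth gives 0; no alternative beats it.
Others bid (3, 3, 5, 15): truth gives 0; no alternative beats it.
(Checking all 256 profiles: 210 have a profitable deviation, 46 do not.)

210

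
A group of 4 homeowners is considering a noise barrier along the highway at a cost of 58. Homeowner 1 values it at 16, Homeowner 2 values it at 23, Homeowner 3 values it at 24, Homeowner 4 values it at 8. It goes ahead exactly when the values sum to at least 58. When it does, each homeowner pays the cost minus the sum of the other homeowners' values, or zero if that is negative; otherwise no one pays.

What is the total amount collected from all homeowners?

Total value 71 ≥ cost 58, so it is built.
Homeowner 1: others sum to 55; max(0, 58 - 55) = 3.
Homeowner 2: others sum to 48; max(0, 58 - 48) = 10.
Homeowner 3: others sum to 47; max(0, 58 - 47) = 11.
Homeowner 4: others sum to 63; max(0, 58 - 63) = 0.
Total collected = 3 + 10 + 11 + 0 = 24.

24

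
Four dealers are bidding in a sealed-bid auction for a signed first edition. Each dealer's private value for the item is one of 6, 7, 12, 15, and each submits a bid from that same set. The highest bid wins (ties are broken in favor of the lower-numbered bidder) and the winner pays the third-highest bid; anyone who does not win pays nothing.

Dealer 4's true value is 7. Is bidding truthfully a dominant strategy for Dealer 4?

Consider the case where Dealer 1 bids 6, Dealer 2 bids 6 and Dealer 3 bids 7.
Truthful bid 7: loses, pays 0, utility 0.
Bid 12 instead: wins, pays 6, utility 7 - 6 = 1.
Since 1 > 0, bidding 12 is strictly better here, so truthful bidding is not dominant.

No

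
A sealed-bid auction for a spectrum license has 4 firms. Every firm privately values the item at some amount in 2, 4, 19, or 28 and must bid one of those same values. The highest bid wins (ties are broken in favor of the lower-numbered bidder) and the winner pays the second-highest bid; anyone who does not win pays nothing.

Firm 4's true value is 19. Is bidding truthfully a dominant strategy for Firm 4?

Check each profile of the others' bids and compare truth against every alternative bid.
Others bid (2, 2, 2): truth gives 17, best alternative gives 17.
Others bid (2, 2, 4): truth gives 15, best alternative gives 15.
Others bid (2, 4, 2): truth gives 15, best alternative gives 15.
Others bid (2, 4, 4): truth gives 15, best alternative gives 15.
Others bid (4, 2, 2): truth gives 15, best alternative gives 15.
Others bid (4, 2, 4): truth gives 15, best alternative gives 15.
(Remaining 58 profiles checked similarly; truth is weakly best in each.)
In every case the truthful bid is at least as good as any alternative, so it is a dominant strategy.

Yes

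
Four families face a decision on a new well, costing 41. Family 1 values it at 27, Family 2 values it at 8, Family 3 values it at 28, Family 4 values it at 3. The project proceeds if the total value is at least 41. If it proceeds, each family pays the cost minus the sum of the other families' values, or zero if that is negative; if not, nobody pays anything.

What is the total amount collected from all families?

5

Total value 66 ≥ cost 41, so it is built.
Family 1: others sum to 39; max(0, 41 - 39) = 2.
Family 2: others sum to 58; max(0, 41 - 58) = 0.
Family 3: others sum to 38; max(0, 41 - 38) = 3.
Family 4: others sum to 63; max(0, 41 - 63) = 0.
Total collected = 2 + 0 + 3 + 0 = 5.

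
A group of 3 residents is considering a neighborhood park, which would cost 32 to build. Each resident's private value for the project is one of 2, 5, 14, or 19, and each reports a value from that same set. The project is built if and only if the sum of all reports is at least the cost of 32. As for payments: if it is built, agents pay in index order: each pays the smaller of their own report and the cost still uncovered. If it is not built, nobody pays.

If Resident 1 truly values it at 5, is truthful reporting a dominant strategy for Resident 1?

No

Consider the case where Resident 2 reports 14 and Resident 3 reports 19.
Truthful report 5: project built, pays 5, utility 5 - 5 = 0.
Report 2 instead: project built, pays 2, utility 5 - 2 = 3.
Since 3 > 0, reporting 2 is strictly better here, so truthful reporting is not dominant.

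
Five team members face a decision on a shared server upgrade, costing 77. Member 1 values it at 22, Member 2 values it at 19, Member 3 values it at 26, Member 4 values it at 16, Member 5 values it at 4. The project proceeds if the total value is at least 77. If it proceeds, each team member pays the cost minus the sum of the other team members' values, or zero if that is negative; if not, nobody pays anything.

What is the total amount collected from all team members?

Total value 87 ≥ cost 77, so it is built.
Member 1: others sum to 65; max(0, 77 - 65) = 12.
Member 2: others sum to 68; max(0, 77 - 68) = 9.
Member 3: others sum to 61; max(0, 77 - 61) = 16.
Member 4: others sum to 71; max(0, 77 - 71) = 6.
Member 5: others sum to 83; max(0, 77 - 83) = 0.
Total collected = 12 + 9 + 16 + 6 + 0 = 43.

43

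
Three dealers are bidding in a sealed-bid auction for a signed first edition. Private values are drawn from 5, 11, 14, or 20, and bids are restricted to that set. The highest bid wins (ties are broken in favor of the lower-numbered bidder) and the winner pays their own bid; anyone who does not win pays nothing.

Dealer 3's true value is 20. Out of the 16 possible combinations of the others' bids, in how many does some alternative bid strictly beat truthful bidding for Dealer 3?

Others bid (5, 5): truth gives 0; bid 11 gives 9 > 0. Violating.
Others bid (5, 11): truth gives 0; bid 14 gives 6 > 0. Violating.
Others bid (11, 5): truth gives 0; bid 14 gives 6 > 0. Violating.
Others bid (11, 11): truth gives 0; bid 14 gives 6 > 0. Violating.
Others bid (5, 14): truth gives 0; no alternative beats it.
Others bid (5, 20): truth gives 0; no alternative beats it.
(Checking all 16 profiles: 4 have a profitable deviation, 12 do not.)

4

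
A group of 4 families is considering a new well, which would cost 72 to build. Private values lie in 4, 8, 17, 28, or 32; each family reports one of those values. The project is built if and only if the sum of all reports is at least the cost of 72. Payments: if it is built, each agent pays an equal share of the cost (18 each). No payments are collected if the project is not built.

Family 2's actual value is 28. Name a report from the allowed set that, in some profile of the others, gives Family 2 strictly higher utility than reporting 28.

32

Suppose Family 1 reports 4, Family 3 reports 4 and Family 4 reports 32.
Report 28: project not built, utility 0.
Report 32: project built, pays 18, utility 28 - 18 = 10.
So reporting 32 beats truth here (10 > 0).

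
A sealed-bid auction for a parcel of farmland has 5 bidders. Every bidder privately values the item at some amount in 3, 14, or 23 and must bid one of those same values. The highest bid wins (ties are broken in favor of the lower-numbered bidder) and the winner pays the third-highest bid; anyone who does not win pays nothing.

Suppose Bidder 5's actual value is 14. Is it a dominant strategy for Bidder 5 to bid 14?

Consider the case where Bidder 1 bids 3, Bidder 2 bids 3, Bidder 3 bids 3 and Bidder 4 bids 14.
Truthful bid 14: loses, pays 0, utility 0.
Bid 23 instead: wins, pays 3, utility 14 - 3 = 11.
Since 11 > 0, bidding 23 is strictly better here, so truthful bidding is not dominant.

No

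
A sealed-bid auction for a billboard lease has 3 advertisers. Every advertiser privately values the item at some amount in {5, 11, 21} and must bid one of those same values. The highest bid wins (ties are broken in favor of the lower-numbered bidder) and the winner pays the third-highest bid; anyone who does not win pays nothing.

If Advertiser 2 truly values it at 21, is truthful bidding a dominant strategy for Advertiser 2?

Yes

Check each profile of the others' bids and compare truth against every alternative bid.
Others bid (5, 21): truth gives 16, best alternative gives 0.
Others bid (11, 5): truth gives 16, best alternative gives 0.
Others bid (11, 11): truth gives 10, best alternative gives 0.
Others bid (11, 21): truth gives 10, best alternative gives 0.
Others bid (5, 5): truth gives 16, best alternative gives 16.
Others bid (5, 11): truth gives 16, best alternative gives 16.
(Remaining 3 profiles checked similarly; truth is weakly best in each.)
In every case the truthful bid is at least as good as any alternative, so it is a dominant strategy.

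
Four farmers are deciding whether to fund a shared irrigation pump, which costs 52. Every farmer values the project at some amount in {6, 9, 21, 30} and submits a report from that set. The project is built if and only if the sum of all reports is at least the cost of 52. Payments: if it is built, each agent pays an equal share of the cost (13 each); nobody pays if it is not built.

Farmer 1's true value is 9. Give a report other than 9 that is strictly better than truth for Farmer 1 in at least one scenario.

6

Suppose Farmer 2 reports 6, Farmer 3 reports 9 and Farmer 4 reports 30.
Report 9: project built, pays 13, utility 9 - 13 = -4.
Report 6: project not built, utility 0.
So reporting 6 beats truth here (0 > -4).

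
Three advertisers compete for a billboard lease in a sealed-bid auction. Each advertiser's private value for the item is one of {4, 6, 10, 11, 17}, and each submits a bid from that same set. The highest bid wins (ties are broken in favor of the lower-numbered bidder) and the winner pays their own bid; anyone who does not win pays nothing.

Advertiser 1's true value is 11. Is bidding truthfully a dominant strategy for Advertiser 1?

Consider the case where Advertiser 2 bids 4 and Advertiser 3 bids 4.
Truthful bid 11: wins, pays 11, utility 11 - 11 = 0.
Bid 4 instead: wins, pays 4, utility 11 - 4 = 7.
Since 7 > 0, bidding 4 is strictly better here, so truthful bidding is not dominant.

No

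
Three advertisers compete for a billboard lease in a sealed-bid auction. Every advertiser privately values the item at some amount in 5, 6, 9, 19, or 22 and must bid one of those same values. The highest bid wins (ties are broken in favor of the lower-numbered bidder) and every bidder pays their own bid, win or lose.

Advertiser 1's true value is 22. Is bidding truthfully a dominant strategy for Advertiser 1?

No

Consider the case where Advertiser 2 bids 5 and Advertiser 3 bids 5.
Truthful bid 22: wins, pays 22, utility 22 - 22 = 0.
Bid 5 instead: wins, pays 5, utility 22 - 5 = 17.
Since 17 > 0, bidding 5 is strictly better here, so truthful bidding is not dominant.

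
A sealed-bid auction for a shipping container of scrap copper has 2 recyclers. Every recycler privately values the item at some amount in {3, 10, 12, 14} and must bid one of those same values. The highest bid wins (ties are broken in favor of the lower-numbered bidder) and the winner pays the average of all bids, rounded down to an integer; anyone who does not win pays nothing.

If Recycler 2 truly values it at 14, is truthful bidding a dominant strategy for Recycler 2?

Consider the case where Recycler 1 bids 3.
Truthful bid 14: wins, pays 8, utility 14 - 8 = 6.
Bid 10 instead: wins, pays 6, utility 14 - 6 = 8.
Since 8 > 6, bidding 10 is strictly better here, so truthful bidding is not dominant.

No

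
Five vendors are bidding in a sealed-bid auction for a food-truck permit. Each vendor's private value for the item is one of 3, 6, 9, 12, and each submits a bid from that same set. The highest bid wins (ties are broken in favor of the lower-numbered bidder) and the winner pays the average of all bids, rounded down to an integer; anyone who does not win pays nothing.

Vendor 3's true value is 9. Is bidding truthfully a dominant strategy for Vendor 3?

Consider the case where Vendor 1 bids 3, Vendor 2 bids 3, Vendor 4 bids 3 and Vendor 5 bids 3.
Truthful bid 9: wins, pays 4, utility 9 - 4 = 5.
Bid 6 instead: wins, pays 3, utility 9 - 3 = 6.
Since 6 > 5, bidding 6 is strictly better here, so truthful bidding is not dominant.

No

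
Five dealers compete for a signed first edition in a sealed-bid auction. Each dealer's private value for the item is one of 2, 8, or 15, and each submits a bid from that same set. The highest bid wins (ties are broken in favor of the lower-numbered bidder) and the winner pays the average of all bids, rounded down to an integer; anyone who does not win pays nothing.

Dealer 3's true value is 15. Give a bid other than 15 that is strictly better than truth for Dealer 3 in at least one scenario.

8

Suppose Dealer 1 bids 2, Dealer 2 bids 2, Dealer 4 bids 2 and Dealer 5 bids 2.
Bid 15: wins, pays 4, utility 15 - 4 = 11.
Bid 8: wins, pays 3, utility 15 - 3 = 12.
So bidding 8 beats truth here (12 > 11).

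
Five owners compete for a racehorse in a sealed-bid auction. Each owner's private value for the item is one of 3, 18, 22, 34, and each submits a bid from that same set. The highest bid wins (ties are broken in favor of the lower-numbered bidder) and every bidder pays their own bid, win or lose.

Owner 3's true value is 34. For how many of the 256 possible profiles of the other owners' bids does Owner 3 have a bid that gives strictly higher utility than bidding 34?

148

Others bid (3, 3, 3, 3): truth gives 0; bid 18 gives 16 > 0. Violating.
Others bid (3, 3, 3, 18): truth gives 0; bid 18 gives 16 > 0. Violating.
Others bid (3, 3, 3, 22): truth gives 0; bid 22 gives 12 > 0. Violating.
Others bid (3, 3, 18, 3): truth gives 0; bid 18 gives 16 > 0. Violating.
Others bid (3, 3, 3, 34): truth gives 0; no alternative beats it.
Others bid (3, 3, 18, 34): truth gives 0; no alternative beats it.
(Checking all 256 profiles: 148 have a profitable deviation, 108 do not.)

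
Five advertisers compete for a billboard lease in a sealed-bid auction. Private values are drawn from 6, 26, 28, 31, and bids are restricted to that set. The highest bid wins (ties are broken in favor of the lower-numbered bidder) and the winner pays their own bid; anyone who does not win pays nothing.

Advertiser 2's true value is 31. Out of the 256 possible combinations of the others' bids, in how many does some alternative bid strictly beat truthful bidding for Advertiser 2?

Others bid (6, 6, 6, 6): truth gives 0; bid 26 gives 5 > 0. Violating.
Others bid (6, 6, 6, 26): truth gives 0; bid 26 gives 5 > 0. Violating.
Others bid (6, 6, 6, 28): truth gives 0; bid 28 gives 3 > 0. Violating.
Others bid (6, 6, 26, 6): truth gives 0; bid 26 gives 5 > 0. Violating.
Others bid (6, 6, 6, 31): truth gives 0; no alternative beats it.
Others bid (6, 6, 26, 31): truth gives 0; no alternative beats it.
(Checking all 256 profiles: 54 have a profitable deviation, 202 do not.)

54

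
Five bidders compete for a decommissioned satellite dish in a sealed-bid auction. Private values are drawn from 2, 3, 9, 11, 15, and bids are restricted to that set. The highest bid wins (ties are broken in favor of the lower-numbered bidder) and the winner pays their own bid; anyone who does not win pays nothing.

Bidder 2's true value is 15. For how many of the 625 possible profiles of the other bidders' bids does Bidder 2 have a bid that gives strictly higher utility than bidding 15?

Others bid (2, 2, 2, 2): truth gives 0; bid 3 gives 12 > 0. Violating.
Others bid (2, 2, 2, 3): truth gives 0; bid 3 gives 12 > 0. Violating.
Others bid (2, 2, 2, 9): truth gives 0; bid 9 gives 6 > 0. Violating.
Others bid (2, 2, 2, 11): truth gives 0; bid 11 gives 4 > 0. Violating.
Others bid (2, 2, 2, 15): truth gives 0; no alternative beats it.
Others bid (2, 2, 3, 15): truth gives 0; no alternative beats it.
(Checking all 625 profiles: 192 have a profitable deviation, 433 do not.)

192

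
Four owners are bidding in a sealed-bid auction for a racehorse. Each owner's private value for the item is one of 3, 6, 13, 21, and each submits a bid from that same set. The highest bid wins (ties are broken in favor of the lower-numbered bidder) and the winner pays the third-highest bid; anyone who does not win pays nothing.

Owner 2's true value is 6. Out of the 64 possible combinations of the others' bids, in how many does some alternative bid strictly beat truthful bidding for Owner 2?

Others bid (3, 3, 13): truth gives 0; bid 13 gives 3 > 0. Violating.
Others bid (3, 3, 21): truth gives 0; bid 21 gives 3 > 0. Violating.
Others bid (3, 13, 3): truth gives 0; bid 13 gives 3 > 0. Violating.
Others bid (3, 21, 3): truth gives 0; bid 21 gives 3 > 0. Violating.
Others bid (3, 3, 3): truth gives 3; no alternative beats it.
Others bid (3, 3, 6): truth gives 3; no alternative beats it.
(Checking all 64 profiles: 6 have a profitable deviation, 58 do not.)

6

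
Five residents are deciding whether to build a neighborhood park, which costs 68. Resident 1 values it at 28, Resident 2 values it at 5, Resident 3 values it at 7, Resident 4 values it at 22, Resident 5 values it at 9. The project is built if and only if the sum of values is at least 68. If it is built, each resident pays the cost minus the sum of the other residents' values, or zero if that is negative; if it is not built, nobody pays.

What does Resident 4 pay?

19

Total value 71 ≥ cost 68, so the project is built.
The other residents' values sum to 49.
Cost minus that sum is 68 - 49 = 19.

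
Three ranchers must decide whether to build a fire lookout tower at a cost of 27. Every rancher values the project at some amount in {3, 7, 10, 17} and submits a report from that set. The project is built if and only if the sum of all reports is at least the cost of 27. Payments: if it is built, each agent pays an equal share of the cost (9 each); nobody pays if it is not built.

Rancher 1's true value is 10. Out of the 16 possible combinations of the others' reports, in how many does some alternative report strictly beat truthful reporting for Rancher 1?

Others report (3, 7): truth gives 0; report 17 gives 1 > 0. Violating.
Others report (3, 10): truth gives 0; report 17 gives 1 > 0. Violating.
Others report (7, 3): truth gives 0; report 17 gives 1 > 0. Violating.
Others report (7, 7): truth gives 0; report 17 gives 1 > 0. Violating.
Others report (3, 3): truth gives 0; no alternative beats it.
Others report (3, 17): truth gives 1; no alternative beats it.
(Checking all 16 profiles: 5 have a profitable deviation, 11 do not.)

5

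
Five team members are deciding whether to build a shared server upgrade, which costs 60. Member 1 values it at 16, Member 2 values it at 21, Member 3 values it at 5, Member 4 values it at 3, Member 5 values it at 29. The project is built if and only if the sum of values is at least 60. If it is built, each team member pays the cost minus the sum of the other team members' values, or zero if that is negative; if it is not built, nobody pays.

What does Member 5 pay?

Total value 74 ≥ cost 60, so the project is built.
The other team members' values sum to 45.
Cost minus that sum is 60 - 45 = 15.

15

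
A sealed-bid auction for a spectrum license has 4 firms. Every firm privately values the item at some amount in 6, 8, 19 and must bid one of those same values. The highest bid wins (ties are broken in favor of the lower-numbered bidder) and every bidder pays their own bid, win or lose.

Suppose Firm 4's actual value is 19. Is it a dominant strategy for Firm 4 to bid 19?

No

Consider the case where Firm 1 bids 6, Firm 2 bids 6 and Firm 3 bids 6.
Truthful bid 19: wins, pays 19, utility 19 - 19 = 0.
Bid 8 instead: wins, pays 8, utility 19 - 8 = 11.
Since 11 > 0, bidding 8 is strictly better here, so truthful bidding is not dominant.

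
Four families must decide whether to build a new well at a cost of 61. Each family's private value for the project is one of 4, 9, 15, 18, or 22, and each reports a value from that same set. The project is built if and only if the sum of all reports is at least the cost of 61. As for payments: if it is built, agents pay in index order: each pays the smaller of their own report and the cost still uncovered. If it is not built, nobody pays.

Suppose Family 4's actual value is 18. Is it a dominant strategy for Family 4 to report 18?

Yes

Check each profile of the others' reports and compare truth against every alternative report.
Others report (18, 22, 22): truth gives 18, best alternative gives 18.
Others report (22, 18, 22): truth gives 18, best alternative gives 18.
Others report (22, 22, 18): truth gives 18, best alternative gives 18.
Others report (22, 22, 22): truth gives 18, best alternative gives 18.
Others report (15, 22, 22): truth gives 16, best alternative gives 16.
Others report (22, 15, 22): truth gives 16, best alternative gives 16.
(Remaining 119 profiles checked similarly; truth is weakly best in each.)
In every case the truthful report is at least as good as any alternative, so it is a dominant strategy.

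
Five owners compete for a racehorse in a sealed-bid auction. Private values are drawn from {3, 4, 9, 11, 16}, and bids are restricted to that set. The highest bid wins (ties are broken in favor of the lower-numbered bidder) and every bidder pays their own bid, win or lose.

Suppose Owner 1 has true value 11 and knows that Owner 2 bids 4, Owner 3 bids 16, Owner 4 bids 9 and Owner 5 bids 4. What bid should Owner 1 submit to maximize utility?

Bid 3: loses but pays 3, utility -3.
Bid 4: loses but pays 4, utility -4.
Bid 9: loses but pays 9, utility -9.
Bid 11: loses but pays 11, utility -11.
Bid 16: wins, pays 16, utility 11 - 16 = -5.
The best choice is 3 with utility -3.

3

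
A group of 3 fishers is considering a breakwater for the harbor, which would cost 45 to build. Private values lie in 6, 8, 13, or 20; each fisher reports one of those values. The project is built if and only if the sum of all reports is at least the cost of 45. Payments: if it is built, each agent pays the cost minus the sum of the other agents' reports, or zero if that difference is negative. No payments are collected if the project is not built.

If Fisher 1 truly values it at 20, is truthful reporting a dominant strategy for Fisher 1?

Check each profile of the others' reports and compare truth against every alternative report.
Others report (8, 20): truth gives 3, best alternative gives 0.
Others report (20, 8): truth gives 3, best alternative gives 0.
Others report (6, 20): truth gives 1, best alternative gives 0.
Others report (13, 13): truth gives 1, best alternative gives 0.
Others report (20, 6): truth gives 1, best alternative gives 0.
Others report (20, 20): truth gives 15, best alternative gives 15.
(Remaining 10 profiles checked similarly; truth is weakly best in each.)
In every case the truthful report is at least as good as any alternative, so it is a dominant strategy.

Yes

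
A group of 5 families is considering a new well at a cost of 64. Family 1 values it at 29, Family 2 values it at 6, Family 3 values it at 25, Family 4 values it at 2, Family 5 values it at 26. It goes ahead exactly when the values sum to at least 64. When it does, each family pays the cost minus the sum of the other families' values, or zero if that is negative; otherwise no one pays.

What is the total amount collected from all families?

8

Total value 88 ≥ cost 64, so it is built.
Family 1: others sum to 59; max(0, 64 - 59) = 5.
Family 2: others sum to 82; max(0, 64 - 82) = 0.
Family 3: others sum to 63; max(0, 64 - 63) = 1.
Family 4: others sum to 86; max(0, 64 - 86) = 0.
Family 5: others sum to 62; max(0, 64 - 62) = 2.
Total collected = 5 + 0 + 1 + 0 + 2 = 8.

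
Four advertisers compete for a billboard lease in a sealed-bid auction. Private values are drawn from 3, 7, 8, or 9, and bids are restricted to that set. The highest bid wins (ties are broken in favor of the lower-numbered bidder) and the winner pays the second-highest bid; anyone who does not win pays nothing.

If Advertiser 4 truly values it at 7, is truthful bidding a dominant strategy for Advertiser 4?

Yes

Check each profile of the others' bids and compare truth against every alternative bid.
Others bid (3, 3, 3): truth gives 4, best alternative gives 4.
Others bid (3, 3, 7): truth gives 0, best alternative gives 0.
Others bid (3, 3, 8): truth gives 0, best alternative gives 0.
Others bid (3, 3, 9): truth gives 0, best alternative gives 0.
Others bid (3, 7, 3): truth gives 0, best alternative gives 0.
Others bid (3, 7, 7): truth gives 0, best alternative gives 0.
(Remaining 58 profiles checked similarly; truth is weakly best in each.)
In every case the truthful bid is at least as good as any alternative, so it is a dominant strategy.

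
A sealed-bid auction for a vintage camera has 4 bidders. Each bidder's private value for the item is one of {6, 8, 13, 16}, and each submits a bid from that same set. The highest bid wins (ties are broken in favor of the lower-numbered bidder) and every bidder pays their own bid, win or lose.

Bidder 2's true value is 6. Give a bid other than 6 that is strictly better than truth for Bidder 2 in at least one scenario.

Suppose Bidder 1 bids 6, Bidder 3 bids 6 and Bidder 4 bids 6.
Bid 6: loses but pays 6, utility -6.
Bid 8: wins, pays 8, utility 6 - 8 = -2.
So bidding 8 beats truth here (-2 > -6).

8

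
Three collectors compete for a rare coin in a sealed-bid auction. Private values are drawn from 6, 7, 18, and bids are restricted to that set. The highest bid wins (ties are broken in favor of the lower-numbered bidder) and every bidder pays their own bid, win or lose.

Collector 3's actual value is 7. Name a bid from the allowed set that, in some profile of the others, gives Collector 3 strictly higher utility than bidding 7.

6

Suppose Collector 1 bids 6 and Collector 2 bids 7.
Bid 7: loses but pays 7, utility -7.
Bid 6: loses but pays 6, utility -6.
So bidding 6 beats truth here (-6 > -7).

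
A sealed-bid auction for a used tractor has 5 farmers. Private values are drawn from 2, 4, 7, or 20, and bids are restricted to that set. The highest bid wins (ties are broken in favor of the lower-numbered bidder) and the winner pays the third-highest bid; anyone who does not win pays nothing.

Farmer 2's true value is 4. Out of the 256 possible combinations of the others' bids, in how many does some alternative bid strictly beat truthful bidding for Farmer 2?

Others bid (2, 2, 2, 7): truth gives 0; bid 7 gives 2 > 0. Violating.
Others bid (2, 2, 2, 20): truth gives 0; bid 20 gives 2 > 0. Violating.
Others bid (2, 2, 7, 2): truth gives 0; bid 7 gives 2 > 0. Violating.
Others bid (2, 2, 20, 2): truth gives 0; bid 20 gives 2 > 0. Violating.
Others bid (2, 2, 2, 2): truth gives 2; no alternative beats it.
Others bid (2, 2, 2, 4): truth gives 2; no alternative beats it.
(Checking all 256 profiles: 8 have a profitable deviation, 248 do not.)

8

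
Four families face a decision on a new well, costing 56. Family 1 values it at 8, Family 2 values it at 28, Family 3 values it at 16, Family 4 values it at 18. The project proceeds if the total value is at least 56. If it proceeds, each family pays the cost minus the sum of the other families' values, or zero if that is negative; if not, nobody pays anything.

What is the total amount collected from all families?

20

Total value 70 ≥ cost 56, so it is built.
Family 1: others sum to 62; max(0, 56 - 62) = 0.
Family 2: others sum to 42; max(0, 56 - 42) = 14.
Family 3: others sum to 54; max(0, 56 - 54) = 2.
Family 4: others sum to 52; max(0, 56 - 52) = 4.
Total collected = 0 + 14 + 2 + 4 = 20.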